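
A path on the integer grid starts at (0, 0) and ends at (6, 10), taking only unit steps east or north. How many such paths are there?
Number of paths = 8008

A monotone lattice path from (0, 0) to (6, 10) consists of 6 east steps and 10 north steps in some order, so it is determined by which 6 of the 16 steps are east. The count is C(16, 6) = 8008.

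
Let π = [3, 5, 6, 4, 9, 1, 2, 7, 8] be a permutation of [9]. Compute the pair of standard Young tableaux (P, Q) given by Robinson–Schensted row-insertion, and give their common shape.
P = [1, 2, 6, 7, 8] / [3, 4, 9] / [5];  Q = [1, 2, 3, 5, 9] / [4, 7, 8] / [6];  common shape = (5, 3, 1)

Row-insert the values π_1, π_2, … into P one at a time, bumping the leftmost entry strictly greater than the inserted value down to the next row. The recording tableau Q records, in position (i, j), the step at which that cell was added to P.
  Insert 3 (step 1): P = [3];  Q = [1]
  Insert 5 (step 2): P = [3, 5];  Q = [1, 2]
  Insert 6 (step 3): P = [3, 5, 6];  Q = [1, 2, 3]
  Insert 4 (step 4): P = [3, 4, 6] / [5];  Q = [1, 2, 3] / [4]
  Insert 9 (step 5): P = [3, 4, 6, 9] / [5];  Q = [1, 2, 3, 5] / [4]
  Insert 1 (step 6): P = [1, 4, 6, 9] / [3] / [5];  Q = [1, 2, 3, 5] / [4] / [6]
  Insert 2 (step 7): P = [1, 2, 6, 9] / [3, 4] / [5];  Q = [1, 2, 3, 5] / [4, 7] / [6]
  Insert 7 (step 8): P = [1, 2, 6, 7] / [3, 4, 9] / [5];  Q = [1, 2, 3, 5] / [4, 7, 8] / [6]
  Insert 8 (step 9): P = [1, 2, 6, 7, 8] / [3, 4, 9] / [5];  Q = [1, 2, 3, 5, 9] / [4, 7, 8] / [6]
Final shape: (5, 3, 1).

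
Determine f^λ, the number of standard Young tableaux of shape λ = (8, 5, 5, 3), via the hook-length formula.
# SYT of shape (8, 5, 5, 3) = 112869120

Hook-length formula: f^λ = n! / Π hook(c), product over all cells c of the Young diagram. For λ = (8, 5, 5, 3), n = 21 boxes. Hook lengths by row (left-to-right, top-to-bottom): [11, 10, 9, 7, 6, 3, 2, 1]; [7, 6, 5, 3, 2]; [6, 5, 4, 2, 1]; [3, 2, 1]. Product of hooks = 452656512000. So f^λ = 21! / 452656512000 = 51090942171709440000 / 452656512000 = 112869120.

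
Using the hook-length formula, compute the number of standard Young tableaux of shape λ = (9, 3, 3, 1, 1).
# SYT of shape (9, 3, 3, 1, 1) = 586432

Hook-length formula: f^λ = n! / Π hook(c), product over all cells c of the Young diagram. For λ = (9, 3, 3, 1, 1), n = 17 boxes. Hook lengths by row (left-to-right, top-to-bottom): [13, 10, 9, 6, 5, 4, 3, 2, 1]; [6, 3, 2]; [5, 2, 1]; [2]; [1]. Product of hooks = 606528000. So f^λ = 17! / 606528000 = 355687428096000 / 606528000 = 586432.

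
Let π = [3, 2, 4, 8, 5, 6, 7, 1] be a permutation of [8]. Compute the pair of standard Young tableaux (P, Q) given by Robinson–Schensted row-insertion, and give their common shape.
P = [1, 4, 5, 6, 7] / [2, 8] / [3];  Q = [1, 3, 4, 6, 7] / [2, 5] / [8];  common shape = (5, 2, 1)

Row-insert the values π_1, π_2, … into P one at a time, bumping the leftmost entry strictly greater than the inserted value down to the next row. The recording tableau Q records, in position (i, j), the step at which that cell was added to P.
  Insert 3 (step 1): P = [3];  Q = [1]
  Insert 2 (step 2): P = [2] / [3];  Q = [1] / [2]
  Insert 4 (step 3): P = [2, 4] / [3];  Q = [1, 3] / [2]
  Insert 8 (step 4): P = [2, 4, 8] / [3];  Q = [1, 3, 4] / [2]
  Insert 5 (step 5): P = [2, 4, 5] / [3, 8];  Q = [1, 3, 4] / [2, 5]
  Insert 6 (step 6): P = [2, 4, 5, 6] / [3, 8];  Q = [1, 3, 4, 6] / [2, 5]
  Insert 7 (step 7): P = [2, 4, 5, 6, 7] / [3, 8];  Q = [1, 3, 4, 6, 7] / [2, 5]
  Insert 1 (step 8): P = [1, 4, 5, 6, 7] / [2, 8] / [3];  Q = [1, 3, 4, 6, 7] / [2, 5] / [8]
Final shape: (5, 2, 1).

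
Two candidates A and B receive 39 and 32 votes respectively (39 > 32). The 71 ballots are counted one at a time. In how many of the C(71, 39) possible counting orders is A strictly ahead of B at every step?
Strict-lead orderings = 15622345984153409270

Total orderings of the 71 votes with 39 for A: C(71, 39) = 158455223553556008310. By the Bertrand ballot formula (Cycle Lemma / reflection principle), the number of orderings in which A is strictly ahead of B throughout is (p − q)/(p + q) · C(p + q, p) = (39 − 32)/(39 + 32) · 158455223553556008310 = 15622345984153409270.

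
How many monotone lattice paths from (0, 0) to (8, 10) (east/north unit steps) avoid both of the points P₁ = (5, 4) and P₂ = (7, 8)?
Number of paths = 19539

Inclusion–exclusion. Total paths: C(18, 8) = 43758. Through P₁: C(9, 5)·C(9, 3) = 10584. Through P₂: C(15, 7)·C(3, 1) = 19305. Since P₁ is strictly southwest of P₂, a monotone path through both must visit P₁ then P₂; paths through both = C(9, 5)·C(6, 2)·C(3, 1) = 5670. Avoid both = 43758 − 10584 − 19305 + 5670 = 19539.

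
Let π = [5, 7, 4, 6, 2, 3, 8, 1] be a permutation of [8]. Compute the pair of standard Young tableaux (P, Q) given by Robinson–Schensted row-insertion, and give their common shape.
P = [1, 3, 8] / [2, 6] / [4, 7] / [5];  Q = [1, 2, 7] / [3, 4] / [5, 6] / [8];  common shape = (3, 2, 2, 1)

Row-insert the values π_1, π_2, … into P one at a time, bumping the leftmost entry strictly greater than the inserted value down to the next row. The recording tableau Q records, in position (i, j), the step at which that cell was added to P.
  Insert 5 (step 1): P = [5];  Q = [1]
  Insert 7 (step 2): P = [5, 7];  Q = [1, 2]
  Insert 4 (step 3): P = [4, 7] / [5];  Q = [1, 2] / [3]
  Insert 6 (step 4): P = [4, 6] / [5, 7];  Q = [1, 2] / [3, 4]
  Insert 2 (step 5): P = [2, 6] / [4, 7] / [5];  Q = [1, 2] / [3, 4] / [5]
  Insert 3 (step 6): P = [2, 3] / [4, 6] / [5, 7];  Q = [1, 2] / [3, 4] / [5, 6]
  Insert 8 (step 7): P = [2, 3, 8] / [4, 6] / [5, 7];  Q = [1, 2, 7] / [3, 4] / [5, 6]
  Insert 1 (step 8): P = [1, 3, 8] / [2, 6] / [4, 7] / [5];  Q = [1, 2, 7] / [3, 4] / [5, 6] / [8]
Final shape: (3, 2, 2, 1).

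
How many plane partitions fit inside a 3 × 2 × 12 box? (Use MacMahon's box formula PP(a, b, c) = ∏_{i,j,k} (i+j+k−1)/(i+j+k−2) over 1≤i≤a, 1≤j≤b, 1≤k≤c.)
PP(3, 2, 12) = 63700

Evaluate the triple product over i = 1..3, j = 1..2, k = 1..12. The factors are (2/1) · (3/2) · (4/3) · (5/4) · (6/5) · (7/6) · (8/7) · (9/8) · … (72 factors total). The numerators and denominators telescope so the product is an integer; carrying out the multiplication exactly gives PP(3, 2, 12) = 63700.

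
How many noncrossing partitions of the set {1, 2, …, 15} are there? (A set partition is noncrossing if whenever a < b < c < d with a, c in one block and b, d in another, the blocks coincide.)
C_15 = 9694845

These noncrossing partitions are counted by the Catalan number C_n = (1/(n + 1)) · C(2n, n). For n = 15: C_15 = (1/16) · C(30, 15) = 155117520/16 = 9694845.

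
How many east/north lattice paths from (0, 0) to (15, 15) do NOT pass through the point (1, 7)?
Number of paths = 152559360

Total paths from (0, 0) to (15, 15): C(30, 15) = 155117520. Paths through (1, 7): (paths (0, 0) → (1, 7)) × (paths (1, 7) → (15, 15)) = C(8, 1) · C(22, 14) = 8 · 319770 = 2558160. Avoidance count = 155117520 − 2558160 = 152559360.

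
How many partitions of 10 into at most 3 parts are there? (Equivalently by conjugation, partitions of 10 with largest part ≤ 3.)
p(10, parts ≤ 3) = 14

Partitions of 10 with all parts ≤ 3: 3+3+3+1, 3+3+2+2, 3+3+2+1+1, 3+3+1+1+1+1, 3+2+2+2+1, 3+2+2+1+1+1, 3+2+1+1+1+1+1, 3+1+1+1+1+1+1+1, 2+2+2+2+2, 2+2+2+2+1+1, 2+2+2+1+1+1+1, 2+2+1+1+1+1+1+1, 2+1+1+1+1+1+1+1+1, 1+1+1+1+1+1+1+1+1+1. Count = 14.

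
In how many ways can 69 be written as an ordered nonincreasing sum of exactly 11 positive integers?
p(69, 11 parts) = 211782

Partitions of n into exactly k parts are in bijection with partitions of n − k into at most k parts (subtract 1 from each part). So p(69, exactly 11) = p(58, parts ≤ 11). Computing via the recurrence p(m, j) = p(m, j−1) + p(m−j, j) gives 211782.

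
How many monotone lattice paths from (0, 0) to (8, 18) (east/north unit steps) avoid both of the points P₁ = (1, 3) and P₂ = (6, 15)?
Number of paths = 584979

Inclusion–exclusion. Total paths: C(26, 8) = 1562275. Through P₁: C(4, 1)·C(22, 7) = 682176. Through P₂: C(21, 6)·C(5, 2) = 542640. Since P₁ is strictly southwest of P₂, a monotone path through both must visit P₁ then P₂; paths through both = C(4, 1)·C(17, 5)·C(5, 2) = 247520. Avoid both = 1562275 − 682176 − 542640 + 247520 = 584979.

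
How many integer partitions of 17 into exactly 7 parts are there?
p(17, 7 parts) = 38

Partitions of n into exactly k parts are in bijection with partitions of n − k into at most k parts (subtract 1 from each part). So p(17, exactly 7) = p(10, parts ≤ 7). Computing via the recurrence p(m, j) = p(m, j−1) + p(m−j, j) gives 38.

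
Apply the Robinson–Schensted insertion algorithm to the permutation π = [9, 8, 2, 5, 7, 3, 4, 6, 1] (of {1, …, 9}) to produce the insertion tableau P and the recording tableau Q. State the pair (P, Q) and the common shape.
P = [1, 3, 4, 6] / [2, 7] / [5] / [8] / [9];  Q = [1, 4, 5, 8] / [2, 7] / [3] / [6] / [9];  common shape = (4, 2, 1, 1, 1)

Row-insert the values π_1, π_2, … into P one at a time, bumping the leftmost entry strictly greater than the inserted value down to the next row. The recording tableau Q records, in position (i, j), the step at which that cell was added to P.
  Insert 9 (step 1): P = [9];  Q = [1]
  Insert 8 (step 2): P = [8] / [9];  Q = [1] / [2]
  Insert 2 (step 3): P = [2] / [8] / [9];  Q = [1] / [2] / [3]
  Insert 5 (step 4): P = [2, 5] / [8] / [9];  Q = [1, 4] / [2] / [3]
  Insert 7 (step 5): P = [2, 5, 7] / [8] / [9];  Q = [1, 4, 5] / [2] / [3]
  Insert 3 (step 6): P = [2, 3, 7] / [5] / [8] / [9];  Q = [1, 4, 5] / [2] / [3] / [6]
  Insert 4 (step 7): P = [2, 3, 4] / [5, 7] / [8] / [9];  Q = [1, 4, 5] / [2, 7] / [3] / [6]
  Insert 6 (step 8): P = [2, 3, 4, 6] / [5, 7] / [8] / [9];  Q = [1, 4, 5, 8] / [2, 7] / [3] / [6]
  Insert 1 (step 9): P = [1, 3, 4, 6] / [2, 7] / [5] / [8] / [9];  Q = [1, 4, 5, 8] / [2, 7] / [3] / [6] / [9]
Final shape: (4, 2, 1, 1, 1).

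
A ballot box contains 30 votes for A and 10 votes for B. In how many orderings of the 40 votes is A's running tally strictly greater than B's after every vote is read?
Strict-lead orderings = 423830264

Total orderings of the 40 votes with 30 for A: C(40, 30) = 847660528. By the Bertrand ballot formula (Cycle Lemma / reflection principle), the number of orderings in which A is strictly ahead of B throughout is (p − q)/(p + q) · C(p + q, p) = (30 − 10)/(30 + 10) · 847660528 = 423830264.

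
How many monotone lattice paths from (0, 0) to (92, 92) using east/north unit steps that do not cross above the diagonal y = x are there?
C_92 = 15487357822491889407128326963778343232013931127835600

These NE paths below the diagonal are counted by the Catalan number C_n = (1/(n + 1)) · C(2n, n). For n = 92: C_92 = (1/93) · C(184, 92) = 1440324277491745714862934407631385920577295594888710800/93 = 15487357822491889407128326963778343232013931127835600.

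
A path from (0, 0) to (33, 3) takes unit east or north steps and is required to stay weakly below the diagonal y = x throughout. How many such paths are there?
Number of paths = 6510

By the reflection principle (André's argument), the number of monotone paths to (33, 3) with n ≤ m that never go above y = x is C(36, 33) − C(36, 34) = 7140 − 630 = 6510.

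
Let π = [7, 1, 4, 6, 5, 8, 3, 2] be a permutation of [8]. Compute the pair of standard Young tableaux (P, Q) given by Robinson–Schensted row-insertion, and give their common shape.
P = [1, 2, 5, 8] / [3] / [4] / [6] / [7];  Q = [1, 3, 4, 6] / [2] / [5] / [7] / [8];  common shape = (4, 1, 1, 1, 1)

Row-insert the values π_1, π_2, … into P one at a time, bumping the leftmost entry strictly greater than the inserted value down to the next row. The recording tableau Q records, in position (i, j), the step at which that cell was added to P.
  Insert 7 (step 1): P = [7];  Q = [1]
  Insert 1 (step 2): P = [1] / [7];  Q = [1] / [2]
  Insert 4 (step 3): P = [1, 4] / [7];  Q = [1, 3] / [2]
  Insert 6 (step 4): P = [1, 4, 6] / [7];  Q = [1, 3, 4] / [2]
  Insert 5 (step 5): P = [1, 4, 5] / [6] / [7];  Q = [1, 3, 4] / [2] / [5]
  Insert 8 (step 6): P = [1, 4, 5, 8] / [6] / [7];  Q = [1, 3, 4, 6] / [2] / [5]
  Insert 3 (step 7): P = [1, 3, 5, 8] / [4] / [6] / [7];  Q = [1, 3, 4, 6] / [2] / [5] / [7]
  Insert 2 (step 8): P = [1, 2, 5, 8] / [3] / [4] / [6] / [7];  Q = [1, 3, 4, 6] / [2] / [5] / [7] / [8]
Final shape: (4, 1, 1, 1, 1).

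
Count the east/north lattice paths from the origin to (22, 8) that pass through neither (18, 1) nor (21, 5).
Number of paths = 5586195

Inclusion–exclusion. Total paths: C(30, 22) = 5852925. Through P₁: C(19, 18)·C(11, 4) = 6270. Through P₂: C(26, 21)·C(4, 1) = 263120. Since P₁ is strictly southwest of P₂, a monotone path through both must visit P₁ then P₂; paths through both = C(19, 18)·C(7, 3)·C(4, 1) = 2660. Avoid both = 5852925 − 6270 − 263120 + 2660 = 5586195.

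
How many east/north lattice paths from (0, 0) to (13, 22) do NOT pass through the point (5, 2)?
Number of paths = 1411067595

Total paths from (0, 0) to (13, 22): C(35, 13) = 1476337800. Paths through (5, 2): (paths (0, 0) → (5, 2)) × (paths (5, 2) → (13, 22)) = C(7, 5) · C(28, 8) = 21 · 3108105 = 65270205. Avoidance count = 1476337800 − 65270205 = 1411067595.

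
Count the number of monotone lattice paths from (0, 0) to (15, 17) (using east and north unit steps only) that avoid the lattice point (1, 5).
Number of paths = 507776520

Total paths from (0, 0) to (15, 17): C(32, 15) = 565722720. Paths through (1, 5): (paths (0, 0) → (1, 5)) × (paths (1, 5) → (15, 17)) = C(6, 1) · C(26, 14) = 6 · 9657700 = 57946200. Avoidance count = 565722720 − 57946200 = 507776520.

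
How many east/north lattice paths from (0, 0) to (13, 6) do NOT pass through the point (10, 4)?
Number of paths = 17122

Total paths from (0, 0) to (13, 6): C(19, 13) = 27132. Paths through (10, 4): (paths (0, 0) → (10, 4)) × (paths (10, 4) → (13, 6)) = C(14, 10) · C(5, 3) = 1001 · 10 = 10010. Avoidance count = 27132 − 10010 = 17122.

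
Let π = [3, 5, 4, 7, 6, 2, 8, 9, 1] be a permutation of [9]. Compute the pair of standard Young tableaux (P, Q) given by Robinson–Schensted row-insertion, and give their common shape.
P = [1, 4, 6, 8, 9] / [2, 7] / [3] / [5];  Q = [1, 2, 4, 7, 8] / [3, 5] / [6] / [9];  common shape = (5, 2, 1, 1)

Row-insert the values π_1, π_2, … into P one at a time, bumping the leftmost entry strictly greater than the inserted value down to the next row. The recording tableau Q records, in position (i, j), the step at which that cell was added to P.
  Insert 3 (step 1): P = [3];  Q = [1]
  Insert 5 (step 2): P = [3, 5];  Q = [1, 2]
  Insert 4 (step 3): P = [3, 4] / [5];  Q = [1, 2] / [3]
  Insert 7 (step 4): P = [3, 4, 7] / [5];  Q = [1, 2, 4] / [3]
  Insert 6 (step 5): P = [3, 4, 6] / [5, 7];  Q = [1, 2, 4] / [3, 5]
  Insert 2 (step 6): P = [2, 4, 6] / [3, 7] / [5];  Q = [1, 2, 4] / [3, 5] / [6]
  Insert 8 (step 7): P = [2, 4, 6, 8] / [3, 7] / [5];  Q = [1, 2, 4, 7] / [3, 5] / [6]
  Insert 9 (step 8): P = [2, 4, 6, 8, 9] / [3, 7] / [5];  Q = [1, 2, 4, 7, 8] / [3, 5] / [6]
  Insert 1 (step 9): P = [1, 4, 6, 8, 9] / [2, 7] / [3] / [5];  Q = [1, 2, 4, 7, 8] / [3, 5] / [6] / [9]
Final shape: (5, 2, 1, 1).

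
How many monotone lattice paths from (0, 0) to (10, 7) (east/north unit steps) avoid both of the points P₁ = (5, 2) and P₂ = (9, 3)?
Number of paths = 13581

Inclusion–exclusion. Total paths: C(17, 10) = 19448. Through P₁: C(7, 5)·C(10, 5) = 5292. Through P₂: C(12, 9)·C(5, 1) = 1100. Since P₁ is strictly southwest of P₂, a monotone path through both must visit P₁ then P₂; paths through both = C(7, 5)·C(5, 4)·C(5, 1) = 525. Avoid both = 19448 − 5292 − 1100 + 525 = 13581.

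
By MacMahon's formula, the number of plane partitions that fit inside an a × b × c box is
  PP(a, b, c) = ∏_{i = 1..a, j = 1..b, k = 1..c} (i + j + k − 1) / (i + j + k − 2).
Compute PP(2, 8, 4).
PP(2, 8, 4) = 70785

Evaluate the triple product over i = 1..2, j = 1..8, k = 1..4. The factors are (2/1) · (3/2) · (4/3) · (5/4) · (3/2) · (4/3) · (5/4) · (6/5) · … (64 factors total). The numerators and denominators telescope so the product is an integer; carrying out the multiplication exactly gives PP(2, 8, 4) = 70785.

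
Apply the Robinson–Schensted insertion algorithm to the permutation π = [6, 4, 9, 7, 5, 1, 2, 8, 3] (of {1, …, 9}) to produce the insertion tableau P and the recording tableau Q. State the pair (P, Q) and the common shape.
P = [1, 2, 3] / [4, 5, 8] / [6, 7] / [9];  Q = [1, 3, 8] / [2, 4, 9] / [5, 7] / [6];  common shape = (3, 3, 2, 1)

Row-insert the values π_1, π_2, … into P one at a time, bumping the leftmost entry strictly greater than the inserted value down to the next row. The recording tableau Q records, in position (i, j), the step at which that cell was added to P.
  Insert 6 (step 1): P = [6];  Q = [1]
  Insert 4 (step 2): P = [4] / [6];  Q = [1] / [2]
  Insert 9 (step 3): P = [4, 9] / [6];  Q = [1, 3] / [2]
  Insert 7 (step 4): P = [4, 7] / [6, 9];  Q = [1, 3] / [2, 4]
  Insert 5 (step 5): P = [4, 5] / [6, 7] / [9];  Q = [1, 3] / [2, 4] / [5]
  Insert 1 (step 6): P = [1, 5] / [4, 7] / [6] / [9];  Q = [1, 3] / [2, 4] / [5] / [6]
  Insert 2 (step 7): P = [1, 2] / [4, 5] / [6, 7] / [9];  Q = [1, 3] / [2, 4] / [5, 7] / [6]
  Insert 8 (step 8): P = [1, 2, 8] / [4, 5] / [6, 7] / [9];  Q = [1, 3, 8] / [2, 4] / [5, 7] / [6]
  Insert 3 (step 9): P = [1, 2, 3] / [4, 5, 8] / [6, 7] / [9];  Q = [1, 3, 8] / [2, 4, 9] / [5, 7] / [6]
Final shape: (3, 3, 2, 1).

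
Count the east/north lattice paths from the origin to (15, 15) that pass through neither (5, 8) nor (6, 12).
Number of paths = 127419564

Inclusion–exclusion. Total paths: C(30, 15) = 155117520. Through P₁: C(13, 5)·C(17, 10) = 25029576. Through P₂: C(18, 6)·C(12, 9) = 4084080. Since P₁ is strictly southwest of P₂, a monotone path through both must visit P₁ then P₂; paths through both = C(13, 5)·C(5, 1)·C(12, 9) = 1415700. Avoid both = 155117520 − 25029576 − 4084080 + 1415700 = 127419564.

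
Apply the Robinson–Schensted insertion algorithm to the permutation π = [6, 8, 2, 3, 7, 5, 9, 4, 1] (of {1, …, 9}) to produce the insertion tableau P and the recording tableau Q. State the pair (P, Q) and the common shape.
P = [1, 3, 4, 9] / [2, 7] / [5] / [6] / [8];  Q = [1, 2, 5, 7] / [3, 4] / [6] / [8] / [9];  common shape = (4, 2, 1, 1, 1)

Row-insert the values π_1, π_2, … into P one at a time, bumping the leftmost entry strictly greater than the inserted value down to the next row. The recording tableau Q records, in position (i, j), the step at which that cell was added to P.
  Insert 6 (step 1): P = [6];  Q = [1]
  Insert 8 (step 2): P = [6, 8];  Q = [1, 2]
  Insert 2 (step 3): P = [2, 8] / [6];  Q = [1, 2] / [3]
  Insert 3 (step 4): P = [2, 3] / [6, 8];  Q = [1, 2] / [3, 4]
  Insert 7 (step 5): P = [2, 3, 7] / [6, 8];  Q = [1, 2, 5] / [3, 4]
  Insert 5 (step 6): P = [2, 3, 5] / [6, 7] / [8];  Q = [1, 2, 5] / [3, 4] / [6]
  Insert 9 (step 7): P = [2, 3, 5, 9] / [6, 7] / [8];  Q = [1, 2, 5, 7] / [3, 4] / [6]
  Insert 4 (step 8): P = [2, 3, 4, 9] / [5, 7] / [6] / [8];  Q = [1, 2, 5, 7] / [3, 4] / [6] / [8]
  Insert 1 (step 9): P = [1, 3, 4, 9] / [2, 7] / [5] / [6] / [8];  Q = [1, 2, 5, 7] / [3, 4] / [6] / [8] / [9]
Final shape: (4, 2, 1, 1, 1).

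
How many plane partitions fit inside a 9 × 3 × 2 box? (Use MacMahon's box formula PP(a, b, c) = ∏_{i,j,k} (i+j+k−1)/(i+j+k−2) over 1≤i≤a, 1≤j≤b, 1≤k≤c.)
PP(9, 3, 2) = 15730

Evaluate the triple product over i = 1..9, j = 1..3, k = 1..2. The factors are (2/1) · (3/2) · (3/2) · (4/3) · (4/3) · (5/4) · (3/2) · (4/3) · … (54 factors total). The numerators and denominators telescope so the product is an integer; carrying out the multiplication exactly gives PP(9, 3, 2) = 15730.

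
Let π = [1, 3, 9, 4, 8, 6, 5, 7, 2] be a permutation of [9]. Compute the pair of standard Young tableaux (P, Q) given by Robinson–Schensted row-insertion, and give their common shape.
P = [1, 2, 4, 5, 7] / [3] / [6] / [8] / [9];  Q = [1, 2, 3, 5, 8] / [4] / [6] / [7] / [9];  common shape = (5, 1, 1, 1, 1)

Row-insert the values π_1, π_2, … into P one at a time, bumping the leftmost entry strictly greater than the inserted value down to the next row. The recording tableau Q records, in position (i, j), the step at which that cell was added to P.
  Insert 1 (step 1): P = [1];  Q = [1]
  Insert 3 (step 2): P = [1, 3];  Q = [1, 2]
  Insert 9 (step 3): P = [1, 3, 9];  Q = [1, 2, 3]
  Insert 4 (step 4): P = [1, 3, 4] / [9];  Q = [1, 2, 3] / [4]
  Insert 8 (step 5): P = [1, 3, 4, 8] / [9];  Q = [1, 2, 3, 5] / [4]
  Insert 6 (step 6): P = [1, 3, 4, 6] / [8] / [9];  Q = [1, 2, 3, 5] / [4] / [6]
  Insert 5 (step 7): P = [1, 3, 4, 5] / [6] / [8] / [9];  Q = [1, 2, 3, 5] / [4] / [6] / [7]
  Insert 7 (step 8): P = [1, 3, 4, 5, 7] / [6] / [8] / [9];  Q = [1, 2, 3, 5, 8] / [4] / [6] / [7]
  Insert 2 (step 9): P = [1, 2, 4, 5, 7] / [3] / [6] / [8] / [9];  Q = [1, 2, 3, 5, 8] / [4] / [6] / [7] / [9]
Final shape: (5, 1, 1, 1, 1).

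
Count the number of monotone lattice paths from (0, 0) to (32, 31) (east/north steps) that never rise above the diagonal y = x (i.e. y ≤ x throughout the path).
Number of paths = 55534064877048198

By the reflection principle (André's argument), the number of monotone paths to (32, 31) with n ≤ m that never go above y = x is C(63, 32) − C(63, 33) = 916312070471295267 − 860778005594247069 = 55534064877048198.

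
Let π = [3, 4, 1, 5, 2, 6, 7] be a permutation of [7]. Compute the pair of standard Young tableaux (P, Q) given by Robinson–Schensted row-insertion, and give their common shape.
P = [1, 2, 5, 6, 7] / [3, 4];  Q = [1, 2, 4, 6, 7] / [3, 5];  common shape = (5, 2)

Row-insert the values π_1, π_2, … into P one at a time, bumping the leftmost entry strictly greater than the inserted value down to the next row. The recording tableau Q records, in position (i, j), the step at which that cell was added to P.
  Insert 3 (step 1): P = [3];  Q = [1]
  Insert 4 (step 2): P = [3, 4];  Q = [1, 2]
  Insert 1 (step 3): P = [1, 4] / [3];  Q = [1, 2] / [3]
  Insert 5 (step 4): P = [1, 4, 5] / [3];  Q = [1, 2, 4] / [3]
  Insert 2 (step 5): P = [1, 2, 5] / [3, 4];  Q = [1, 2, 4] / [3, 5]
  Insert 6 (step 6): P = [1, 2, 5, 6] / [3, 4];  Q = [1, 2, 4, 6] / [3, 5]
  Insert 7 (step 7): P = [1, 2, 5, 6, 7] / [3, 4];  Q = [1, 2, 4, 6, 7] / [3, 5]
Final shape: (5, 2).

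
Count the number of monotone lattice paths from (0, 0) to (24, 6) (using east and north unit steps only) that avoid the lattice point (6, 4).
Number of paths = 553875

Total paths from (0, 0) to (24, 6): C(30, 24) = 593775. Paths through (6, 4): (paths (0, 0) → (6, 4)) × (paths (6, 4) → (24, 6)) = C(10, 6) · C(20, 18) = 210 · 190 = 39900. Avoidance count = 593775 − 39900 = 553875.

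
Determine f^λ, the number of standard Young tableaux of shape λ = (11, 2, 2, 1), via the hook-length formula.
# SYT of shape (11, 2, 2, 1) = 14300

Hook-length formula: f^λ = n! / Π hook(c), product over all cells c of the Young diagram. For λ = (11, 2, 2, 1), n = 16 boxes. Hook lengths by row (left-to-right, top-to-bottom): [14, 12, 9, 8, 7, 6, 5, 4, 3, 2, 1]; [4, 2]; [3, 1]; [1]. Product of hooks = 1463132160. So f^λ = 16! / 1463132160 = 20922789888000 / 1463132160 = 14300.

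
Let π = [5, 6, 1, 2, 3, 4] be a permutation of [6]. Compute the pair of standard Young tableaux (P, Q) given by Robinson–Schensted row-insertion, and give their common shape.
P = [1, 2, 3, 4] / [5, 6];  Q = [1, 2, 5, 6] / [3, 4];  common shape = (4, 2)

Row-insert the values π_1, π_2, … into P one at a time, bumping the leftmost entry strictly greater than the inserted value down to the next row. The recording tableau Q records, in position (i, j), the step at which that cell was added to P.
  Insert 5 (step 1): P = [5];  Q = [1]
  Insert 6 (step 2): P = [5, 6];  Q = [1, 2]
  Insert 1 (step 3): P = [1, 6] / [5];  Q = [1, 2] / [3]
  Insert 2 (step 4): P = [1, 2] / [5, 6];  Q = [1, 2] / [3, 4]
  Insert 3 (step 5): P = [1, 2, 3] / [5, 6];  Q = [1, 2, 5] / [3, 4]
  Insert 4 (step 6): P = [1, 2, 3, 4] / [5, 6];  Q = [1, 2, 5, 6] / [3, 4]
Final shape: (4, 2).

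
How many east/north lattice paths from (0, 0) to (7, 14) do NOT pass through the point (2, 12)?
Number of paths = 114369

Total paths from (0, 0) to (7, 14): C(21, 7) = 116280. Paths through (2, 12): (paths (0, 0) → (2, 12)) × (paths (2, 12) → (7, 14)) = C(14, 2) · C(7, 5) = 91 · 21 = 1911. Avoidance count = 116280 − 1911 = 114369.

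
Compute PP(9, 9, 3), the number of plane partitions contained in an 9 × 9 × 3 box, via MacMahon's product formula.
PP(9, 9, 3) = 1371597504992

Evaluate the triple product over i = 1..9, j = 1..9, k = 1..3. The factors are (2/1) · (3/2) · (4/3) · (3/2) · (4/3) · (5/4) · (4/3) · (5/4) · … (243 factors total). The numerators and denominators telescope so the product is an integer; carrying out the multiplication exactly gives PP(9, 9, 3) = 1371597504992.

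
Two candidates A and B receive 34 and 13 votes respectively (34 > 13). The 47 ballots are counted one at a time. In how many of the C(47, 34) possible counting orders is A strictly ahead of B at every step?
Strict-lead orderings = 62855613135

Total orderings of the 47 votes with 34 for A: C(47, 34) = 140676848445. By the Bertrand ballot formula (Cycle Lemma / reflection principle), the number of orderings in which A is strictly ahead of B throughout is (p − q)/(p + q) · C(p + q, p) = (34 − 13)/(34 + 13) · 140676848445 = 62855613135.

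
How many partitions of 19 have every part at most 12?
p(19, parts ≤ 12) = 460

Use the recurrence p(n, m) = p(n, m−1) + p(n−m, m): either the largest part is < m (count p(n, m−1)) or the largest part is exactly m (remove one copy of m, count p(n−m, m)). With p(0, ·) = 1 this gives p(19, parts ≤ 12) = 460. (By conjugating Young diagrams, this also counts partitions of 19 into at most 12 parts.)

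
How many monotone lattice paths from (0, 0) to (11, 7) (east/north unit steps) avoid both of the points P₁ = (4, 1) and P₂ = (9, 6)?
Number of paths = 12009

Inclusion–exclusion. Total paths: C(18, 11) = 31824. Through P₁: C(5, 4)·C(13, 7) = 8580. Through P₂: C(15, 9)·C(3, 2) = 15015. Since P₁ is strictly southwest of P₂, a monotone path through both must visit P₁ then P₂; paths through both = C(5, 4)·C(10, 5)·C(3, 2) = 3780. Avoid both = 31824 − 8580 − 15015 + 3780 = 12009.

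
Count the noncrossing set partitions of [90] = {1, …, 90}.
C_90 = 1000134600800354781929399250536541864362461089950800

These noncrossing partitions are counted by the Catalan number C_n = (1/(n + 1)) · C(2n, n). For n = 90: C_90 = (1/91) · C(180, 90) = 91012248672832285155575331798825309656983959185522800/91 = 1000134600800354781929399250536541864362461089950800.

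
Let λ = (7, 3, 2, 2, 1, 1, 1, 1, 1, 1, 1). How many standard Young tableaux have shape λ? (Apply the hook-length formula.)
# SYT of shape (7, 3, 2, 2, 1, 1, 1, 1, 1, 1, 1) = 53253200

Hook-length formula: f^λ = n! / Π hook(c), product over all cells c of the Young diagram. For λ = (7, 3, 2, 2, 1, 1, 1, 1, 1, 1, 1), n = 21 boxes. Hook lengths by row (left-to-right, top-to-bottom): [17, 9, 6, 4, 3, 2, 1]; [12, 4, 1]; [10, 2]; [9, 1]; [7]; [6]; [5]; [4]; [3]; [2]; [1]. Product of hooks = 959396659200. So f^λ = 21! / 959396659200 = 51090942171709440000 / 959396659200 = 53253200.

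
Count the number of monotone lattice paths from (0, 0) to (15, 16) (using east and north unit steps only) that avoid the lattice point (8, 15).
Number of paths = 296617683

Total paths from (0, 0) to (15, 16): C(31, 15) = 300540195. Paths through (8, 15): (paths (0, 0) → (8, 15)) × (paths (8, 15) → (15, 16)) = C(23, 8) · C(8, 7) = 490314 · 8 = 3922512. Avoidance count = 300540195 − 3922512 = 296617683.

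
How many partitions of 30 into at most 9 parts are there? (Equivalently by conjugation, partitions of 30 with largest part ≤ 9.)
p(30, parts ≤ 9) = 3060

Use the recurrence p(n, m) = p(n, m−1) + p(n−m, m): either the largest part is < m (count p(n, m−1)) or the largest part is exactly m (remove one copy of m, count p(n−m, m)). With p(0, ·) = 1 this gives p(30, parts ≤ 9) = 3060. (By conjugating Young diagrams, this also counts partitions of 30 into at most 9 parts.)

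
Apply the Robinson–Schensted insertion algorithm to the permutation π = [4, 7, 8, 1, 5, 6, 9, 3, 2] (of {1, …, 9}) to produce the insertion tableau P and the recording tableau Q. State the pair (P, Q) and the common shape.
P = [1, 2, 6, 9] / [3, 5, 8] / [4] / [7];  Q = [1, 2, 3, 7] / [4, 5, 6] / [8] / [9];  common shape = (4, 3, 1, 1)

Row-insert the values π_1, π_2, … into P one at a time, bumping the leftmost entry strictly greater than the inserted value down to the next row. The recording tableau Q records, in position (i, j), the step at which that cell was added to P.
  Insert 4 (step 1): P = [4];  Q = [1]
  Insert 7 (step 2): P = [4, 7];  Q = [1, 2]
  Insert 8 (step 3): P = [4, 7, 8];  Q = [1, 2, 3]
  Insert 1 (step 4): P = [1, 7, 8] / [4];  Q = [1, 2, 3] / [4]
  Insert 5 (step 5): P = [1, 5, 8] / [4, 7];  Q = [1, 2, 3] / [4, 5]
  Insert 6 (step 6): P = [1, 5, 6] / [4, 7, 8];  Q = [1, 2, 3] / [4, 5, 6]
  Insert 9 (step 7): P = [1, 5, 6, 9] / [4, 7, 8];  Q = [1, 2, 3, 7] / [4, 5, 6]
  Insert 3 (step 8): P = [1, 3, 6, 9] / [4, 5, 8] / [7];  Q = [1, 2, 3, 7] / [4, 5, 6] / [8]
  Insert 2 (step 9): P = [1, 2, 6, 9] / [3, 5, 8] / [4] / [7];  Q = [1, 2, 3, 7] / [4, 5, 6] / [8] / [9]
Final shape: (4, 3, 1, 1).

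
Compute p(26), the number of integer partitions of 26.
p(26) = 2436

Compute p(n) via the recurrence p(n, m) = p(n, m−1) + p(n−m, m), where p(n, m) counts partitions of n with all parts ≤ m and p(n) = p(n, n). The base cases are p(0, m) = 1 and p(n, 0) = 0 for n > 0. Filling the table yields p(26) = 2436. (Euler's pentagonal recurrence is an alternative.)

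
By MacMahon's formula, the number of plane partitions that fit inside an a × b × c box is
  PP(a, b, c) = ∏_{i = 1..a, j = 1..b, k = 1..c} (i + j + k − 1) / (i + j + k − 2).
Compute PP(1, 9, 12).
PP(1, 9, 12) = 293930

Evaluate the triple product over i = 1..1, j = 1..9, k = 1..12. The factors are (2/1) · (3/2) · (4/3) · (5/4) · (6/5) · (7/6) · (8/7) · (9/8) · … (108 factors total). The numerators and denominators telescope so the product is an integer; carrying out the multiplication exactly gives PP(1, 9, 12) = 293930.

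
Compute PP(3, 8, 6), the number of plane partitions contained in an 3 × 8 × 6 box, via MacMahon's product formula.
PP(3, 8, 6) = 614083470

Evaluate the triple product over i = 1..3, j = 1..8, k = 1..6. The factors are (2/1) · (3/2) · (4/3) · (5/4) · (6/5) · (7/6) · (3/2) · (4/3) · … (144 factors total). The numerators and denominators telescope so the product is an integer; carrying out the multiplication exactly gives PP(3, 8, 6) = 614083470.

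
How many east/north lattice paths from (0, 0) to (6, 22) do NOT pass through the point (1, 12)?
Number of paths = 337701

Total paths from (0, 0) to (6, 22): C(28, 6) = 376740. Paths through (1, 12): (paths (0, 0) → (1, 12)) × (paths (1, 12) → (6, 22)) = C(13, 1) · C(15, 5) = 13 · 3003 = 39039. Avoidance count = 376740 − 39039 = 337701.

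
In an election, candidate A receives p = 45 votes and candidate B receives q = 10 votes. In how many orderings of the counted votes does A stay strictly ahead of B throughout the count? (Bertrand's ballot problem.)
Strict-lead orderings = 18612776910

Total orderings of the 55 votes with 45 for A: C(55, 45) = 29248649430. By the Bertrand ballot formula (Cycle Lemma / reflection principle), the number of orderings in which A is strictly ahead of B throughout is (p − q)/(p + q) · C(p + q, p) = (45 − 10)/(45 + 10) · 29248649430 = 18612776910.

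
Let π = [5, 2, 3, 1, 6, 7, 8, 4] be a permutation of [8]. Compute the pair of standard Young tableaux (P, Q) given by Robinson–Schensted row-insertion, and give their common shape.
P = [1, 3, 4, 7, 8] / [2, 6] / [5];  Q = [1, 3, 5, 6, 7] / [2, 8] / [4];  common shape = (5, 2, 1)

Row-insert the values π_1, π_2, … into P one at a time, bumping the leftmost entry strictly greater than the inserted value down to the next row. The recording tableau Q records, in position (i, j), the step at which that cell was added to P.
  Insert 5 (step 1): P = [5];  Q = [1]
  Insert 2 (step 2): P = [2] / [5];  Q = [1] / [2]
  Insert 3 (step 3): P = [2, 3] / [5];  Q = [1, 3] / [2]
  Insert 1 (step 4): P = [1, 3] / [2] / [5];  Q = [1, 3] / [2] / [4]
  Insert 6 (step 5): P = [1, 3, 6] / [2] / [5];  Q = [1, 3, 5] / [2] / [4]
  Insert 7 (step 6): P = [1, 3, 6, 7] / [2] / [5];  Q = [1, 3, 5, 6] / [2] / [4]
  Insert 8 (step 7): P = [1, 3, 6, 7, 8] / [2] / [5];  Q = [1, 3, 5, 6, 7] / [2] / [4]
  Insert 4 (step 8): P = [1, 3, 4, 7, 8] / [2, 6] / [5];  Q = [1, 3, 5, 6, 7] / [2, 8] / [4]
Final shape: (5, 2, 1).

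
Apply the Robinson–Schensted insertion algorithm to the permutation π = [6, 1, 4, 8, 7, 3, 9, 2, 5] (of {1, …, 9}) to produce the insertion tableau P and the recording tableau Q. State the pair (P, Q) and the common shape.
P = [1, 2, 5, 9] / [3, 7] / [4, 8] / [6];  Q = [1, 3, 4, 7] / [2, 5] / [6, 9] / [8];  common shape = (4, 2, 2, 1)

Row-insert the values π_1, π_2, … into P one at a time, bumping the leftmost entry strictly greater than the inserted value down to the next row. The recording tableau Q records, in position (i, j), the step at which that cell was added to P.
  Insert 6 (step 1): P = [6];  Q = [1]
  Insert 1 (step 2): P = [1] / [6];  Q = [1] / [2]
  Insert 4 (step 3): P = [1, 4] / [6];  Q = [1, 3] / [2]
  Insert 8 (step 4): P = [1, 4, 8] / [6];  Q = [1, 3, 4] / [2]
  Insert 7 (step 5): P = [1, 4, 7] / [6, 8];  Q = [1, 3, 4] / [2, 5]
  Insert 3 (step 6): P = [1, 3, 7] / [4, 8] / [6];  Q = [1, 3, 4] / [2, 5] / [6]
  Insert 9 (step 7): P = [1, 3, 7, 9] / [4, 8] / [6];  Q = [1, 3, 4, 7] / [2, 5] / [6]
  Insert 2 (step 8): P = [1, 2, 7, 9] / [3, 8] / [4] / [6];  Q = [1, 3, 4, 7] / [2, 5] / [6] / [8]
  Insert 5 (step 9): P = [1, 2, 5, 9] / [3, 7] / [4, 8] / [6];  Q = [1, 3, 4, 7] / [2, 5] / [6, 9] / [8]
Final shape: (4, 2, 2, 1).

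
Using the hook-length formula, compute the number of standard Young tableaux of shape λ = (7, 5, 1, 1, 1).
# SYT of shape (7, 5, 1, 1, 1) = 61425

Hook-length formula: f^λ = n! / Π hook(c), product over all cells c of the Young diagram. For λ = (7, 5, 1, 1, 1), n = 15 boxes. Hook lengths by row (left-to-right, top-to-bottom): [11, 7, 6, 5, 4, 2, 1]; [8, 4, 3, 2, 1]; [3]; [2]; [1]. Product of hooks = 21288960. So f^λ = 15! / 21288960 = 1307674368000 / 21288960 = 61425.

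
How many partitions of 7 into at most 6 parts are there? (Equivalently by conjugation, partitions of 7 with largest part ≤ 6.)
p(7, parts ≤ 6) = 14

Partitions of 7 with all parts ≤ 6: 6+1, 5+2, 5+1+1, 4+3, 4+2+1, 4+1+1+1, 3+3+1, 3+2+2, 3+2+1+1, 3+1+1+1+1, 2+2+2+1, 2+2+1+1+1, 2+1+1+1+1+1, 1+1+1+1+1+1+1. Count = 14.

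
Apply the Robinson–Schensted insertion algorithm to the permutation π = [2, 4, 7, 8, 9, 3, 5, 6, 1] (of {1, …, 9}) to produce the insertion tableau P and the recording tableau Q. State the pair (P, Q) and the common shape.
P = [1, 3, 5, 6, 9] / [2, 7, 8] / [4];  Q = [1, 2, 3, 4, 5] / [6, 7, 8] / [9];  common shape = (5, 3, 1)

Row-insert the values π_1, π_2, … into P one at a time, bumping the leftmost entry strictly greater than the inserted value down to the next row. The recording tableau Q records, in position (i, j), the step at which that cell was added to P.
  Insert 2 (step 1): P = [2];  Q = [1]
  Insert 4 (step 2): P = [2, 4];  Q = [1, 2]
  Insert 7 (step 3): P = [2, 4, 7];  Q = [1, 2, 3]
  Insert 8 (step 4): P = [2, 4, 7, 8];  Q = [1, 2, 3, 4]
  Insert 9 (step 5): P = [2, 4, 7, 8, 9];  Q = [1, 2, 3, 4, 5]
  Insert 3 (step 6): P = [2, 3, 7, 8, 9] / [4];  Q = [1, 2, 3, 4, 5] / [6]
  Insert 5 (step 7): P = [2, 3, 5, 8, 9] / [4, 7];  Q = [1, 2, 3, 4, 5] / [6, 7]
  Insert 6 (step 8): P = [2, 3, 5, 6, 9] / [4, 7, 8];  Q = [1, 2, 3, 4, 5] / [6, 7, 8]
  Insert 1 (step 9): P = [1, 3, 5, 6, 9] / [2, 7, 8] / [4];  Q = [1, 2, 3, 4, 5] / [6, 7, 8] / [9]
Final shape: (5, 3, 1).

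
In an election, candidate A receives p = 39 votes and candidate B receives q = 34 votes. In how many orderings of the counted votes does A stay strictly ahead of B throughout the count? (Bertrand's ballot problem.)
Strict-lead orderings = 50841248199001927800

Total orderings of the 73 votes with 39 for A: C(73, 39) = 742282223705428145880. By the Bertrand ballot formula (Cycle Lemma / reflection principle), the number of orderings in which A is strictly ahead of B throughout is (p − q)/(p + q) · C(p + q, p) = (39 − 34)/(39 + 34) · 742282223705428145880 = 50841248199001927800.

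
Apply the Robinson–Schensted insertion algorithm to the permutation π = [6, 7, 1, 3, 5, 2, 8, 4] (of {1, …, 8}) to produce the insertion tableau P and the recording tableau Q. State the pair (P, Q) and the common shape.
P = [1, 2, 4, 8] / [3, 5] / [6, 7];  Q = [1, 2, 5, 7] / [3, 4] / [6, 8];  common shape = (4, 2, 2)

Row-insert the values π_1, π_2, … into P one at a time, bumping the leftmost entry strictly greater than the inserted value down to the next row. The recording tableau Q records, in position (i, j), the step at which that cell was added to P.
  Insert 6 (step 1): P = [6];  Q = [1]
  Insert 7 (step 2): P = [6, 7];  Q = [1, 2]
  Insert 1 (step 3): P = [1, 7] / [6];  Q = [1, 2] / [3]
  Insert 3 (step 4): P = [1, 3] / [6, 7];  Q = [1, 2] / [3, 4]
  Insert 5 (step 5): P = [1, 3, 5] / [6, 7];  Q = [1, 2, 5] / [3, 4]
  Insert 2 (step 6): P = [1, 2, 5] / [3, 7] / [6];  Q = [1, 2, 5] / [3, 4] / [6]
  Insert 8 (step 7): P = [1, 2, 5, 8] / [3, 7] / [6];  Q = [1, 2, 5, 7] / [3, 4] / [6]
  Insert 4 (step 8): P = [1, 2, 4, 8] / [3, 5] / [6, 7];  Q = [1, 2, 5, 7] / [3, 4] / [6, 8]
Final shape: (4, 2, 2).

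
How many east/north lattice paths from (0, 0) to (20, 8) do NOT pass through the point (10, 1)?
Number of paths = 2894177

Total paths from (0, 0) to (20, 8): C(28, 20) = 3108105. Paths through (10, 1): (paths (0, 0) → (10, 1)) × (paths (10, 1) → (20, 8)) = C(11, 10) · C(17, 10) = 11 · 19448 = 213928. Avoidance count = 3108105 − 213928 = 2894177.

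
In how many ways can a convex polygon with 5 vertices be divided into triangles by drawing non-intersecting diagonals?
C_3 = 5

These polygon triangulations are counted by the Catalan number C_n = (1/(n + 1)) · C(2n, n). For n = 3: C_3 = (1/4) · C(6, 3) = 20/4 = 5.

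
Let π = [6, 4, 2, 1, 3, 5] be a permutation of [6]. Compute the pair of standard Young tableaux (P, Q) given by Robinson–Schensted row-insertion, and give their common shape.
P = [1, 3, 5] / [2] / [4] / [6];  Q = [1, 5, 6] / [2] / [3] / [4];  common shape = (3, 1, 1, 1)

Row-insert the values π_1, π_2, … into P one at a time, bumping the leftmost entry strictly greater than the inserted value down to the next row. The recording tableau Q records, in position (i, j), the step at which that cell was added to P.
  Insert 6 (step 1): P = [6];  Q = [1]
  Insert 4 (step 2): P = [4] / [6];  Q = [1] / [2]
  Insert 2 (step 3): P = [2] / [4] / [6];  Q = [1] / [2] / [3]
  Insert 1 (step 4): P = [1] / [2] / [4] / [6];  Q = [1] / [2] / [3] / [4]
  Insert 3 (step 5): P = [1, 3] / [2] / [4] / [6];  Q = [1, 5] / [2] / [3] / [4]
  Insert 5 (step 6): P = [1, 3, 5] / [2] / [4] / [6];  Q = [1, 5, 6] / [2] / [3] / [4]
Final shape: (3, 1, 1, 1).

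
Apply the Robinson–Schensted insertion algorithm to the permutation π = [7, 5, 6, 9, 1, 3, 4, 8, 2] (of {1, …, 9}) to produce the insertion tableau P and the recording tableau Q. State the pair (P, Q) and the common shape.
P = [1, 2, 4, 8] / [3, 6, 9] / [5] / [7];  Q = [1, 3, 4, 8] / [2, 6, 7] / [5] / [9];  common shape = (4, 3, 1, 1)

Row-insert the values π_1, π_2, … into P one at a time, bumping the leftmost entry strictly greater than the inserted value down to the next row. The recording tableau Q records, in position (i, j), the step at which that cell was added to P.
  Insert 7 (step 1): P = [7];  Q = [1]
  Insert 5 (step 2): P = [5] / [7];  Q = [1] / [2]
  Insert 6 (step 3): P = [5, 6] / [7];  Q = [1, 3] / [2]
  Insert 9 (step 4): P = [5, 6, 9] / [7];  Q = [1, 3, 4] / [2]
  Insert 1 (step 5): P = [1, 6, 9] / [5] / [7];  Q = [1, 3, 4] / [2] / [5]
  Insert 3 (step 6): P = [1, 3, 9] / [5, 6] / [7];  Q = [1, 3, 4] / [2, 6] / [5]
  Insert 4 (step 7): P = [1, 3, 4] / [5, 6, 9] / [7];  Q = [1, 3, 4] / [2, 6, 7] / [5]
  Insert 8 (step 8): P = [1, 3, 4, 8] / [5, 6, 9] / [7];  Q = [1, 3, 4, 8] / [2, 6, 7] / [5]
  Insert 2 (step 9): P = [1, 2, 4, 8] / [3, 6, 9] / [5] / [7];  Q = [1, 3, 4, 8] / [2, 6, 7] / [5] / [9]
Final shape: (4, 3, 1, 1).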